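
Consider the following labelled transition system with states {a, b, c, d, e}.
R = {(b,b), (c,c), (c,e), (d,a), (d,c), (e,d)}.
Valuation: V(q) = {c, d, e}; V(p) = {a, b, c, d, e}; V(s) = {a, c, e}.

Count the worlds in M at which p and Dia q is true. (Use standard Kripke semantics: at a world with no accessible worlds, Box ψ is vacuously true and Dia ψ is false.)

3

Let φ = p and Dia q. Evaluate φ at each world:
  a (successors ∅): φ is false.
  b (successors {b}): φ is false.
  c (successors {c, e}): φ is true.
  d (successors {a, c}): φ is true.
  e (successors {d}): φ is true.
For instance, at c:
  At c: p is true, Dia q is true, so p and Dia q is true.
    At c: Dia q requires q at some successor in {c, e}.
      q holds at c, so Dia q is true at c.
Satisfying worlds: {c, d, e}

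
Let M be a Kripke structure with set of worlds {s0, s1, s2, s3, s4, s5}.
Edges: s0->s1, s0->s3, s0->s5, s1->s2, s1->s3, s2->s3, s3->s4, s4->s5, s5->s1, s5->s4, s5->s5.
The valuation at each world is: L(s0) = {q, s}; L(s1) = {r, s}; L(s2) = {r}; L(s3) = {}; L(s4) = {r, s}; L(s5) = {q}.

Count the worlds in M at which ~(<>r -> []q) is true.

4

Recall that []ψ holds at a world iff ψ holds at every accessible world, and <>ψ holds iff ψ holds at some accessible world.
Let φ = ~(<>r -> []q). Evaluate φ at each world:
  s0 (successors {s1, s3, s5}): φ is true.
  s1 (successors {s2, s3}): φ is true.
  s2 (successors {s3}): φ is false.
  s3 (successors {s4}): φ is true.
  s4 (successors {s5}): φ is false.
  s5 (successors {s1, s4, s5}): φ is true.
For instance, at s3:
  At s3: <>r -> []q is false, so ~(<>r -> []q) is true.
    At s3: <>r is true, []q is false, so <>r -> []q is false.
      At s3: <>r requires r at some successor in {s4}.
        r holds at s4, so <>r is true at s3.
      At s3: []q requires q at every successor {s4}.
        q fails at s4, so []q is false at s3.
Satisfying worlds: {s0, s1, s3, s5}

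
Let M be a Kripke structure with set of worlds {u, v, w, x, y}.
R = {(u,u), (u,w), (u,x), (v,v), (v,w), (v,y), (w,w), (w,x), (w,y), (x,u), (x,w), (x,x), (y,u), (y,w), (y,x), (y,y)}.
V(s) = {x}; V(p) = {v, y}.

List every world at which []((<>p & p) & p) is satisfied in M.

none

Let φ = []((<>p & p) & p). Evaluate φ at each world:
  u (successors {u, w, x}): φ is false.
  v (successors {v, w, y}): φ is false.
  w (successors {w, x, y}): φ is false.
  x (successors {u, w, x}): φ is false.
  y (successors {u, w, x, y}): φ is false.
For instance, at u:
  At u: []((<>p & p) & p) requires (<>p & p) & p at every successor {u, w, x}.
    (<>p & p) & p fails at u, so []((<>p & p) & p) is false at u.
      At u: <>p & p is false, p is false, so (<>p & p) & p is false.
Satisfying worlds: none.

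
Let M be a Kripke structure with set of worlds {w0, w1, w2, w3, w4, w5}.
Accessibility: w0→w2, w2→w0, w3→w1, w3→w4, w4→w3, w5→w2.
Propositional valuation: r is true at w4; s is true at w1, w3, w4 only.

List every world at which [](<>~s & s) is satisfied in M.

Recall that []ψ holds at a world iff ψ holds at every accessible world, and <>ψ holds iff ψ holds at some accessible world.
Let φ = [](<>~s & s). Evaluate φ at each world:
  w0 (successors {w2}): φ is false.
  w1 (successors ∅): φ is true.
  w2 (successors {w0}): φ is false.
  w3 (successors {w1, w4}): φ is false.
  w4 (successors {w3}): φ is false.
  w5 (successors {w2}): φ is false.
For instance, at w4:
  At w4: [](<>~s & s) requires <>~s & s at every successor {w3}.
    <>~s & s fails at w3, so [](<>~s & s) is false at w4.
      At w3: <>~s is false, s is true, so <>~s & s is false.
Satisfying worlds: {w1}

w1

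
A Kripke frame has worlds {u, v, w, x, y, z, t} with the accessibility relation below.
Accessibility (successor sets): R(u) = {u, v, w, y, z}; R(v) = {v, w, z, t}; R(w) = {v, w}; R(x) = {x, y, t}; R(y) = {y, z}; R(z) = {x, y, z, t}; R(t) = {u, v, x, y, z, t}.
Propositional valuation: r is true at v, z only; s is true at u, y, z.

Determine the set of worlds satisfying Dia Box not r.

x, z, t

Let φ = Dia Box not r. Evaluate φ at each world:
  u (successors {u, v, w, y, z}): φ is false.
  v (successors {v, w, z, t}): φ is false.
  w (successors {v, w}): φ is false.
  x (successors {x, y, t}): φ is true.
  y (successors {y, z}): φ is false.
  z (successors {x, y, z, t}): φ is true.
  t (successors {u, v, x, y, z, t}): φ is true.
For instance, at y:
  At y: Dia Box not r requires Box not r at some successor in {y, z}.
    At y: Box not r is false.
    At z: Box not r is false.
  So Dia Box not r is false at y.
Satisfying worlds: {x, z, t}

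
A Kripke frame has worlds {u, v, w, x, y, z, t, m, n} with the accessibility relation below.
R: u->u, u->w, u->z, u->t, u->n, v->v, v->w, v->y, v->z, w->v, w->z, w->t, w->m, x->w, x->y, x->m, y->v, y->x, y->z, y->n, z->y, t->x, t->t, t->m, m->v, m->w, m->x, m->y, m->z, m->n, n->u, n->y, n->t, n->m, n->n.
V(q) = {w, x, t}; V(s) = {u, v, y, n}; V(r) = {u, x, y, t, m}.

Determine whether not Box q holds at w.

At w: Box q is false, so not Box q is true.
  At w: Box q requires q at every successor {v, z, t, m}.
    q fails at v, so Box q is false at w.

Yes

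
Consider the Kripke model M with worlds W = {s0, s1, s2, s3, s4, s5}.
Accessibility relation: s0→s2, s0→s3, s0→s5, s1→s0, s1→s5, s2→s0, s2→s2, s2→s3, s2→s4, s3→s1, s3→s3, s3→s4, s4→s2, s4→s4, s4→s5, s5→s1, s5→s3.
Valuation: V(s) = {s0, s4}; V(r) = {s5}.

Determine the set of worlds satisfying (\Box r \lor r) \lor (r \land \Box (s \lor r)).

Let φ = (\Box r \lor r) \lor (r \land \Box (s \lor r)). Evaluate φ at each world:
  s0 (successors {s2, s3, s5}): φ is false.
  s1 (successors {s0, s5}): φ is false.
  s2 (successors {s0, s2, s3, s4}): φ is false.
  s3 (successors {s1, s3, s4}): φ is false.
  s4 (successors {s2, s4, s5}): φ is false.
  s5 (successors {s1, s3}): φ is true.
For instance, at s2:
  At s2: \Box r \lor r is false, r \land \Box (s \lor r) is false, so (\Box r \lor r) \lor (r \land \Box (s \lor r)) is false.
    At s2: \Box r is false, r is false, so \Box r \lor r is false.
      At s2: \Box r requires r at every successor {s0, s2, s3, s4}.
        r fails at s0, so \Box r is false at s2.
    At s2: r is false, \Box (s \lor r) is false, so r \land \Box (s \lor r) is false.
      At s2: \Box (s \lor r) requires s \lor r at every successor {s0, s2, s3, s4}.
        s \lor r fails at s2, so \Box (s \lor r) is false at s2.
Satisfying worlds: {s5}

s5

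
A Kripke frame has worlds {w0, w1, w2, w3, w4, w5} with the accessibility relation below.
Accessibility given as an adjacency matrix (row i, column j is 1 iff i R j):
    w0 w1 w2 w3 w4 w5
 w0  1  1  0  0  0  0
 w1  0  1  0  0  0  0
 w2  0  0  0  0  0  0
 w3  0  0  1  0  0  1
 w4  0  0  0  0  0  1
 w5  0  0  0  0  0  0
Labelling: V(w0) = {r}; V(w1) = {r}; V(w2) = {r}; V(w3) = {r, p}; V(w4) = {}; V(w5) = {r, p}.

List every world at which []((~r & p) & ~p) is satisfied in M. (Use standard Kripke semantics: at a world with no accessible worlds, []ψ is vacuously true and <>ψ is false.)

Let φ = []((~r & p) & ~p). Evaluate φ at each world:
  w0 (successors {w0, w1}): φ is false.
  w1 (successors {w1}): φ is false.
  w2 (successors ∅): φ is true.
  w3 (successors {w2, w5}): φ is false.
  w4 (successors {w5}): φ is false.
  w5 (successors ∅): φ is true.
For instance, at w3:
  At w3: []((~r & p) & ~p) requires (~r & p) & ~p at every successor {w2, w5}.
    (~r & p) & ~p fails at w2, so []((~r & p) & ~p) is false at w3.
Satisfying worlds: {w2, w5}

w2, w5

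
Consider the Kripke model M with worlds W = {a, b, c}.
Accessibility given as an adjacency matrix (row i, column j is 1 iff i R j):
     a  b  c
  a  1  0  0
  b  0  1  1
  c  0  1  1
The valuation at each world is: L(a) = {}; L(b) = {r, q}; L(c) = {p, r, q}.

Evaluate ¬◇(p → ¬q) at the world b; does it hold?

At b: ◇(p → ¬q) is true, so ¬◇(p → ¬q) is false.
  At b: ◇(p → ¬q) requires p → ¬q at some successor in {b, c}.
    p → ¬q holds at b, so ◇(p → ¬q) is true at b.

No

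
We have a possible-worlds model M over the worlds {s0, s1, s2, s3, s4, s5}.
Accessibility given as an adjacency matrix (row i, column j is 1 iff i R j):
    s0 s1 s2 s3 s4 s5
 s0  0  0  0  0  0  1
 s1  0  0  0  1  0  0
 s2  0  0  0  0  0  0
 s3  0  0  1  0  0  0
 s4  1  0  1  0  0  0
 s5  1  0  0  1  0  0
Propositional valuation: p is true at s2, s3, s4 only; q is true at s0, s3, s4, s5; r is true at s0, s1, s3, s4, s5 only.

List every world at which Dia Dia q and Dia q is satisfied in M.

Let φ = Dia Dia q and Dia q. Evaluate φ at each world:
  s0 (successors {s5}): φ is true.
  s1 (successors {s3}): φ is false.
  s2 (successors ∅): φ is false.
  s3 (successors {s2}): φ is false.
  s4 (successors {s0, s2}): φ is true.
  s5 (successors {s0, s3}): φ is true.
For instance, at s4:
  At s4: Dia Dia q is true, Dia q is true, so Dia Dia q and Dia q is true.
    At s4: Dia Dia q requires Dia q at some successor in {s0, s2}.
      Dia q holds at s0, so Dia Dia q is true at s4.
    At s4: Dia q requires q at some successor in {s0, s2}.
      q holds at s0, so Dia q is true at s4.
Satisfying worlds: {s0, s4, s5}

s0, s4, s5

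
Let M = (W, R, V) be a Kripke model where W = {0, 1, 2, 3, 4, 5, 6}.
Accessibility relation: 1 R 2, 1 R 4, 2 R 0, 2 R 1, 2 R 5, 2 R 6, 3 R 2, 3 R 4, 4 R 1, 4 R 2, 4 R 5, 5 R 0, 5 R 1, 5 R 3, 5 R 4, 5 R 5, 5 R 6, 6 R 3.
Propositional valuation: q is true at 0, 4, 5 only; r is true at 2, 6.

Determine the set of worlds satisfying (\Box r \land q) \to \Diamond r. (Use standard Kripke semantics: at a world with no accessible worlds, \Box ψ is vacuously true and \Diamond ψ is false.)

Recall that \Box ψ holds at a world iff ψ holds at every accessible world, and \Diamond ψ holds iff ψ holds at some accessible world.
Let φ = (\Box r \land q) \to \Diamond r. Evaluate φ at each world:
  0 (successors ∅): φ is false.
  1 (successors {2, 4}): φ is true.
  2 (successors {0, 1, 5, 6}): φ is true.
  3 (successors {2, 4}): φ is true.
  4 (successors {1, 2, 5}): φ is true.
  5 (successors {0, 1, 3, 4, 5, 6}): φ is true.
  6 (successors {3}): φ is true.
For instance, at 2:
  At 2: \Box r \land q is false, \Diamond r is true, so (\Box r \land q) \to \Diamond r is true.
    At 2: \Box r is false, q is false, so \Box r \land q is false.
      At 2: \Box r requires r at every successor {0, 1, 5, 6}.
        r fails at 0, so \Box r is false at 2.
    At 2: \Diamond r requires r at some successor in {0, 1, 5, 6}.
      r holds at 6, so \Diamond r is true at 2.
Satisfying worlds: {1, 2, 3, 4, 5, 6}

1, 2, 3, 4, 5, 6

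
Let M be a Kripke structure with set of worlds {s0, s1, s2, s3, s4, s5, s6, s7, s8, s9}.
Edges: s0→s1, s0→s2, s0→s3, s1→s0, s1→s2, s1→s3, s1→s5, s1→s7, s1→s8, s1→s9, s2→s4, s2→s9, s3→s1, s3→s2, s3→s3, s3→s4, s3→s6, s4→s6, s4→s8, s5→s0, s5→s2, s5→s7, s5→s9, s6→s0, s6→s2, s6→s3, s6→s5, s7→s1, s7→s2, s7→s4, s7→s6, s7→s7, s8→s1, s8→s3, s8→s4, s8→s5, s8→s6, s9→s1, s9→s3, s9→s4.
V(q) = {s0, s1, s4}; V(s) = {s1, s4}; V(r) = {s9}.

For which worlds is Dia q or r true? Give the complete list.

s0, s1, s2, s3, s5, s6, s7, s8, s9

Let φ = Dia q or r. Evaluate φ at each world:
  s0 (successors {s1, s2, s3}): φ is true.
  s1 (successors {s0, s2, s3, s5, s7, s8, s9}): φ is true.
  s2 (successors {s4, s9}): φ is true.
  s3 (successors {s1, s2, s3, s4, s6}): φ is true.
  s4 (successors {s6, s8}): φ is false.
  s5 (successors {s0, s2, s7, s9}): φ is true.
  s6 (successors {s0, s2, s3, s5}): φ is true.
  s7 (successors {s1, s2, s4, s6, s7}): φ is true.
  s8 (successors {s1, s3, s4, s5, s6}): φ is true.
  s9 (successors {s1, s3, s4}): φ is true.
For instance, at s8:
  At s8: Dia q is true, r is false, so Dia q or r is true.
    At s8: Dia q requires q at some successor in {s1, s3, s4, s5, s6}.
      q holds at s1, so Dia q is true at s8.
Satisfying worlds: {s0, s1, s2, s3, s5, s6, s7, s8, s9}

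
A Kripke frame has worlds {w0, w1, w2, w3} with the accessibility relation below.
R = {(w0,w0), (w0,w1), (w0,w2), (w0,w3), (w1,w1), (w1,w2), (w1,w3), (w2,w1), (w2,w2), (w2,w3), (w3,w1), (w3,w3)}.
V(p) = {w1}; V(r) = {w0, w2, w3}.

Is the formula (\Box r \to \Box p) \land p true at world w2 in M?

No

At w2: \Box r \to \Box p is true, p is false, so (\Box r \to \Box p) \land p is false.
  At w2: \Box r is false, \Box p is false, so \Box r \to \Box p is true.
    At w2: \Box r requires r at every successor {w1, w2, w3}.
      r fails at w1, so \Box r is false at w2.
    At w2: \Box p requires p at every successor {w1, w2, w3}.
      p fails at w2, so \Box p is false at w2.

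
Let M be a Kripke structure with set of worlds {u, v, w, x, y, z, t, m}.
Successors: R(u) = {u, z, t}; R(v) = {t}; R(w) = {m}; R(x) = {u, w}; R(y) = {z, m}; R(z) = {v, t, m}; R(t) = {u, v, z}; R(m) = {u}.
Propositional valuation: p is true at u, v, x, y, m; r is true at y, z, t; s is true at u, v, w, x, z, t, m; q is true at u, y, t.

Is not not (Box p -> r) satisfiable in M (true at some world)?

Yes

Recall that Box ψ holds at a world iff ψ holds at every accessible world, and Dia ψ holds iff ψ holds at some accessible world.
Let φ = not not (Box p -> r). Evaluate φ at each world:
  u (successors {u, z, t}): φ is true.
  v (successors {t}): φ is true.
  w (successors {m}): φ is false.
  x (successors {u, w}): φ is true.
  y (successors {z, m}): φ is true.
  z (successors {v, t, m}): φ is true.
  t (successors {u, v, z}): φ is true.
  m (successors {u}): φ is false.
Detail at u (witness):
  At u: not (Box p -> r) is false, so not not (Box p -> r) is true.
    At u: Box p -> r is true, so not (Box p -> r) is false.
      At u: Box p is false, r is false, so Box p -> r is true.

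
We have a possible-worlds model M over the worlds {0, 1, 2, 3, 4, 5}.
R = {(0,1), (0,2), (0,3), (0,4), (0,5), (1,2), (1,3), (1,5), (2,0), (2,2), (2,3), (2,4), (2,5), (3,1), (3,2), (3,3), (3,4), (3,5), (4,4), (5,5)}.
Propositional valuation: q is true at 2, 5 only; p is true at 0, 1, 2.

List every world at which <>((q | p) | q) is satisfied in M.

Let φ = <>((q | p) | q). Evaluate φ at each world:
  0 (successors {1, 2, 3, 4, 5}): φ is true.
  1 (successors {2, 3, 5}): φ is true.
  2 (successors {0, 2, 3, 4, 5}): φ is true.
  3 (successors {1, 2, 3, 4, 5}): φ is true.
  4 (successors {4}): φ is false.
  5 (successors {5}): φ is true.
For instance, at 1:
  At 1: <>((q | p) | q) requires (q | p) | q at some successor in {2, 3, 5}.
    (q | p) | q holds at 2, so <>((q | p) | q) is true at 1.
Satisfying worlds: {0, 1, 2, 3, 5}

0, 1, 2, 3, 5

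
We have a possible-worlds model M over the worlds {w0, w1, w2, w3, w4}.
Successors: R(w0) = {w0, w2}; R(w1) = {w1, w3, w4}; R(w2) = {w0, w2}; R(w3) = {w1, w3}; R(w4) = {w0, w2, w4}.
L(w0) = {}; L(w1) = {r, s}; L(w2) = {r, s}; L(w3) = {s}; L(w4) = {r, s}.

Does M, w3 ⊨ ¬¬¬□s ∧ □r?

No

At w3: ¬¬¬□s is false, □r is false, so ¬¬¬□s ∧ □r is false.
  At w3: ¬¬□s is true, so ¬¬¬□s is false.
    At w3: ¬□s is false, so ¬¬□s is true.
      At w3: □s is true, so ¬□s is false.
  At w3: □r requires r at every successor {w1, w3}.
    r fails at w3, so □r is false at w3.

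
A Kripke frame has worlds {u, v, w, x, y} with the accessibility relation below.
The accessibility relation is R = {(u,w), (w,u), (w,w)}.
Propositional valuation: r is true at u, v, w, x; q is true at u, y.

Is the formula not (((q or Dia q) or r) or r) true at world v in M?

No

At v: ((q or Dia q) or r) or r is true, so not (((q or Dia q) or r) or r) is false.
  At v: (q or Dia q) or r is true, r is true, so ((q or Dia q) or r) or r is true.
    At v: q or Dia q is false, r is true, so (q or Dia q) or r is true.
      At v: q is false, Dia q is false, so q or Dia q is false.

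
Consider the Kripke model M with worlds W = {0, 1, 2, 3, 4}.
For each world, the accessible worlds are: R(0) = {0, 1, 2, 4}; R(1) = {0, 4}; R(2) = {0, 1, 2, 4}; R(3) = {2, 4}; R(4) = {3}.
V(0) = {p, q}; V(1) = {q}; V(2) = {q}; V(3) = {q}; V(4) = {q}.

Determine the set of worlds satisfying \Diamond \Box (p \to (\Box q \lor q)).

Let φ = \Diamond \Box (p \to (\Box q \lor q)). Evaluate φ at each world:
  0 (successors {0, 1, 2, 4}): φ is true.
  1 (successors {0, 4}): φ is true.
  2 (successors {0, 1, 2, 4}): φ is true.
  3 (successors {2, 4}): φ is true.
  4 (successors {3}): φ is true.
For instance, at 3:
  At 3: \Diamond \Box (p \to (\Box q \lor q)) requires \Box (p \to (\Box q \lor q)) at some successor in {2, 4}.
    \Box (p \to (\Box q \lor q)) holds at 2, so \Diamond \Box (p \to (\Box q \lor q)) is true at 3.
      At 2: \Box (p \to (\Box q \lor q)) requires p \to (\Box q \lor q) at every successor {0, 1, 2, 4}.
        At 0: p \to (\Box q \lor q) is true.
        At 1: p \to (\Box q \lor q) is true.
        At 2: p \to (\Box q \lor q) is true.
        At 4: p \to (\Box q \lor q) is true.
      So \Box (p \to (\Box q \lor q)) is true at 2.
Satisfying worlds: {0, 1, 2, 3, 4}

0, 1, 2, 3, 4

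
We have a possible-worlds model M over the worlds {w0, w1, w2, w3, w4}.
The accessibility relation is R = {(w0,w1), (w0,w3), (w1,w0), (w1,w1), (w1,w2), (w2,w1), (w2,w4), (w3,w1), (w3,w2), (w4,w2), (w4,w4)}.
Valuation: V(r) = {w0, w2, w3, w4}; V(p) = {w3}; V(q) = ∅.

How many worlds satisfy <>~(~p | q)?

1

Let φ = <>~(~p | q). Evaluate φ at each world:
  w0 (successors {w1, w3}): φ is true.
  w1 (successors {w0, w1, w2}): φ is false.
  w2 (successors {w1, w4}): φ is false.
  w3 (successors {w1, w2}): φ is false.
  w4 (successors {w2, w4}): φ is false.
For instance, at w0:
  At w0: <>~(~p | q) requires ~(~p | q) at some successor in {w1, w3}.
    ~(~p | q) holds at w3, so <>~(~p | q) is true at w0.
Satisfying worlds: {w0}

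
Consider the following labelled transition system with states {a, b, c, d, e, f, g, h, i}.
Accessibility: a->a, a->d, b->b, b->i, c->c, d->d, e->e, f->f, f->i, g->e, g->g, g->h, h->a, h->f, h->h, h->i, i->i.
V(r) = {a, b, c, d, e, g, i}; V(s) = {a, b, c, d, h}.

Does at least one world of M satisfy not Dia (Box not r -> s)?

Let φ = not Dia (Box not r -> s). Evaluate φ at each world:
  a (successors {a, d}): φ is false.
  b (successors {b, i}): φ is false.
  c (successors {c}): φ is false.
  d (successors {d}): φ is false.
  e (successors {e}): φ is false.
  f (successors {f, i}): φ is false.
  g (successors {e, g, h}): φ is false.
  h (successors {a, f, h, i}): φ is false.
  i (successors {i}): φ is false.
For instance, at a:
  At a: Dia (Box not r -> s) is true, so not Dia (Box not r -> s) is false.
    At a: Dia (Box not r -> s) requires Box not r -> s at some successor in {a, d}.
      Box not r -> s holds at a, so Dia (Box not r -> s) is true at a.

No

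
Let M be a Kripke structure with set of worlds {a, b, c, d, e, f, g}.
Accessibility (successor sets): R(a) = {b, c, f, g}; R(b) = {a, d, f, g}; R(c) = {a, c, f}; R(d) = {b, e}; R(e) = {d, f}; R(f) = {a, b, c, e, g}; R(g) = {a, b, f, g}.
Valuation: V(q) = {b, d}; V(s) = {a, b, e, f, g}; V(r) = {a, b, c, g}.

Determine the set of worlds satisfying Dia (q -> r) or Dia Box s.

Recall that Box ψ holds at a world iff ψ holds at every accessible world, and Dia ψ holds iff ψ holds at some accessible world.
Let φ = Dia (q -> r) or Dia Box s. Evaluate φ at each world:
  a (successors {b, c, f, g}): φ is true.
  b (successors {a, d, f, g}): φ is true.
  c (successors {a, c, f}): φ is true.
  d (successors {b, e}): φ is true.
  e (successors {d, f}): φ is true.
  f (successors {a, b, c, e, g}): φ is true.
  g (successors {a, b, f, g}): φ is true.
For instance, at g:
  At g: Dia (q -> r) is true, Dia Box s is true, so Dia (q -> r) or Dia Box s is true.
    At g: Dia (q -> r) requires q -> r at some successor in {a, b, f, g}.
      q -> r holds at a, so Dia (q -> r) is true at g.
    At g: Dia Box s requires Box s at some successor in {a, b, f, g}.
      Box s holds at g, so Dia Box s is true at g.
Satisfying worlds: {a, b, c, d, e, f, g}

a, b, c, d, e, f, g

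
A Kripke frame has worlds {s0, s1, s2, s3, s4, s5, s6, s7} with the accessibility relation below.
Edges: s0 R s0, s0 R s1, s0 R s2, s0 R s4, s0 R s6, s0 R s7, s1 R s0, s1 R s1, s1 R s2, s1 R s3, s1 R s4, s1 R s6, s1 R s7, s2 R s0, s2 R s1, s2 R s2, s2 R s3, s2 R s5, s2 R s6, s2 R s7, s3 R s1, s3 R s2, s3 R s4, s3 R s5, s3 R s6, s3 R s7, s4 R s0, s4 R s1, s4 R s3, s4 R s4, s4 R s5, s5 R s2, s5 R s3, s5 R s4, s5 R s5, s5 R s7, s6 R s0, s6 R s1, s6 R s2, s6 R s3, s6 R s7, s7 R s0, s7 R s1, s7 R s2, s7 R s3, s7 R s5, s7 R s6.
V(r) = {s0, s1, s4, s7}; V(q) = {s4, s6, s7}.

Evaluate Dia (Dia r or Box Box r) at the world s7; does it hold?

At s7: Dia (Dia r or Box Box r) requires Dia r or Box Box r at some successor in {s0, s1, s2, s3, s5, s6}.
  Dia r or Box Box r holds at s0, so Dia (Dia r or Box Box r) is true at s7.
    At s0: Dia r is true, Box Box r is false, so Dia r or Box Box r is true.
      At s0: Dia r requires r at some successor in {s0, s1, s2, s4, s6, s7}.
        r holds at s0, so Dia r is true at s0.
      At s0: Box Box r requires Box r at every successor {s0, s1, s2, s4, s6, s7}.
        Box r fails at s0, so Box Box r is false at s0.

Yes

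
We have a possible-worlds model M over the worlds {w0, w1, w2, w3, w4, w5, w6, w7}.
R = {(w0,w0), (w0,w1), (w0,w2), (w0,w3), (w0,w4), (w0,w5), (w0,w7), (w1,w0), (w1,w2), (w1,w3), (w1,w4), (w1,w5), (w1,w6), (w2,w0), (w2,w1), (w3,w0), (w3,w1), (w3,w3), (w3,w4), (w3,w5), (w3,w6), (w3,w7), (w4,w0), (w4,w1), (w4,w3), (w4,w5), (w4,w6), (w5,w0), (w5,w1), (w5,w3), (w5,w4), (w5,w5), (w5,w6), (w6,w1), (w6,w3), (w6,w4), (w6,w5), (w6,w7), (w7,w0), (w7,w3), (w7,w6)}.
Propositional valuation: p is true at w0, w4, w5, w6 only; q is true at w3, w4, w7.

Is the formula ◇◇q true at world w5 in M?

Yes

At w5: ◇◇q requires ◇q at some successor in {w0, w1, w3, w4, w5, w6}.
  ◇q holds at w0, so ◇◇q is true at w5.
    At w0: ◇q requires q at some successor in {w0, w1, w2, w3, w4, w5, w7}.
      q holds at w3, so ◇q is true at w0.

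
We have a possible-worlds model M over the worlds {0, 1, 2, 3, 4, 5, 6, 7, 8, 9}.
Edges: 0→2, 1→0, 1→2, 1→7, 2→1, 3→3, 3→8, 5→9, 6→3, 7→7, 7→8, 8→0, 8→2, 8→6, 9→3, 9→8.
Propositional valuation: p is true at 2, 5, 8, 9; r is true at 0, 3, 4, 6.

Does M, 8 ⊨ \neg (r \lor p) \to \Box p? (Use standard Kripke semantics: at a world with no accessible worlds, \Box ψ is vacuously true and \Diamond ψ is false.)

At 8: \neg (r \lor p) is false, \Box p is false, so \neg (r \lor p) \to \Box p is true.
  At 8: \Box p requires p at every successor {0, 2, 6}.
    p fails at 0, so \Box p is false at 8.

Yes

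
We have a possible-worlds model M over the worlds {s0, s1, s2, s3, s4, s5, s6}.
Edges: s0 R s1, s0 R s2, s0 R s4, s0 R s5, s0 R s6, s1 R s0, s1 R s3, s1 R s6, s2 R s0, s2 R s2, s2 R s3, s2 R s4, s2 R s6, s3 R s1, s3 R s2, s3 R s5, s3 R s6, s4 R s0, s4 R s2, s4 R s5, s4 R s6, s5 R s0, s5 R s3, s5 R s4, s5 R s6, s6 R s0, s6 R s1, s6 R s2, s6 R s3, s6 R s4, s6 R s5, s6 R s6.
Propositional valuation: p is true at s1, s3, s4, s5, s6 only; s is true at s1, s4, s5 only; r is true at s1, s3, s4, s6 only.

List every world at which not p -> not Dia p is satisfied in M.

Let φ = not p -> not Dia p. Evaluate φ at each world:
  s0 (successors {s1, s2, s4, s5, s6}): φ is false.
  s1 (successors {s0, s3, s6}): φ is true.
  s2 (successors {s0, s2, s3, s4, s6}): φ is false.
  s3 (successors {s1, s2, s5, s6}): φ is true.
  s4 (successors {s0, s2, s5, s6}): φ is true.
  s5 (successors {s0, s3, s4, s6}): φ is true.
  s6 (successors {s0, s1, s2, s3, s4, s5, s6}): φ is true.
For instance, at s0:
  At s0: not p is true, not Dia p is false, so not p -> not Dia p is false.
    At s0: Dia p is true, so not Dia p is false.
      At s0: Dia p requires p at some successor in {s1, s2, s4, s5, s6}.
        p holds at s1, so Dia p is true at s0.
Satisfying worlds: {s1, s3, s4, s5, s6}

s1, s3, s4, s5, s6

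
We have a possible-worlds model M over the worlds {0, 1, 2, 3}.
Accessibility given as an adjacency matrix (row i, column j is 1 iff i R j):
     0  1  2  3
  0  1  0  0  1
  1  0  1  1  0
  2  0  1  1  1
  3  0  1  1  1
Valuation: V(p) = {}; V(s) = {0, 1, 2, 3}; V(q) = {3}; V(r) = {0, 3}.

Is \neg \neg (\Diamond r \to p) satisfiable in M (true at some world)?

Recall that \Diamond ψ holds at a world iff ψ holds at some accessible world.
Let φ = \neg \neg (\Diamond r \to p). Evaluate φ at each world:
  0 (successors {0, 3}): φ is false.
  1 (successors {1, 2}): φ is true.
  2 (successors {1, 2, 3}): φ is false.
  3 (successors {1, 2, 3}): φ is false.
Detail at 1 (witness):
  At 1: \neg (\Diamond r \to p) is false, so \neg \neg (\Diamond r \to p) is true.
    At 1: \Diamond r \to p is true, so \neg (\Diamond r \to p) is false.
      At 1: \Diamond r is false, p is false, so \Diamond r \to p is true.

Yes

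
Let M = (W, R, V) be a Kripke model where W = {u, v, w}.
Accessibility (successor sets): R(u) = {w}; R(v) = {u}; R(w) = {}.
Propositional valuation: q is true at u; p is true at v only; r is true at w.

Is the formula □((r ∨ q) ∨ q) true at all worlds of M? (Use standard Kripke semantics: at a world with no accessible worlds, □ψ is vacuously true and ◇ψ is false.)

Yes

Recall that □ψ holds at a world iff ψ holds at every accessible world, and ◇ψ holds iff ψ holds at some accessible world.
Let φ = □((r ∨ q) ∨ q). Evaluate φ at each world:
  u (successors {w}): φ is true.
  v (successors {u}): φ is true.
  w (successors ∅): φ is true.
For instance, at u:
  At u: □((r ∨ q) ∨ q) requires (r ∨ q) ∨ q at every successor {w}.
    At w: (r ∨ q) ∨ q is true.
  So □((r ∨ q) ∨ q) is true at u.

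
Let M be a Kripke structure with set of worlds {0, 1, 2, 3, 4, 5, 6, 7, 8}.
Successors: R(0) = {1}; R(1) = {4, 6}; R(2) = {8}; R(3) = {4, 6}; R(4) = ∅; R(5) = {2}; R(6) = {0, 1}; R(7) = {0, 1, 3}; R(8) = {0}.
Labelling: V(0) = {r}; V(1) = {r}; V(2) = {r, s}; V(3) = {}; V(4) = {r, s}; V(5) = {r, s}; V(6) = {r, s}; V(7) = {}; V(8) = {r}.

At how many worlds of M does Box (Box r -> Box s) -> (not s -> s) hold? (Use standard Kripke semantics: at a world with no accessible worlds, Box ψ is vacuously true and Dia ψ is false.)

8

Recall that Box ψ holds at a world iff ψ holds at every accessible world, and Dia ψ holds iff ψ holds at some accessible world.
Let φ = Box (Box r -> Box s) -> (not s -> s). Evaluate φ at each world:
  0 (successors {1}): φ is false.
  1 (successors {4, 6}): φ is true.
  2 (successors {8}): φ is true.
  3 (successors {4, 6}): φ is true.
  4 (successors ∅): φ is true.
  5 (successors {2}): φ is true.
  6 (successors {0, 1}): φ is true.
  7 (successors {0, 1, 3}): φ is true.
  8 (successors {0}): φ is true.
For instance, at 0:
  At 0: Box (Box r -> Box s) is true, not s -> s is false, so Box (Box r -> Box s) -> (not s -> s) is false.
    At 0: Box (Box r -> Box s) requires Box r -> Box s at every successor {1}.
      At 1: Box r -> Box s is true.
    So Box (Box r -> Box s) is true at 0.
Satisfying worlds: {1, 2, 3, 4, 5, 6, 7, 8}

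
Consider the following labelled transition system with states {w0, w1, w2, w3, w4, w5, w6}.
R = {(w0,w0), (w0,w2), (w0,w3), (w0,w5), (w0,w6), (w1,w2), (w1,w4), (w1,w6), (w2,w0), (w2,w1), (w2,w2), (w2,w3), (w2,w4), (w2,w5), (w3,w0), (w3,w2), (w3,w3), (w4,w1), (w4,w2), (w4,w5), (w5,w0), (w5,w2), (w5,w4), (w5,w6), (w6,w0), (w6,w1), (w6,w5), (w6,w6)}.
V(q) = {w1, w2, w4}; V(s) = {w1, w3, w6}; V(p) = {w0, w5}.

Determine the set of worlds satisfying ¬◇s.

Let φ = ¬◇s. Evaluate φ at each world:
  w0 (successors {w0, w2, w3, w5, w6}): φ is false.
  w1 (successors {w2, w4, w6}): φ is false.
  w2 (successors {w0, w1, w2, w3, w4, w5}): φ is false.
  w3 (successors {w0, w2, w3}): φ is false.
  w4 (successors {w1, w2, w5}): φ is false.
  w5 (successors {w0, w2, w4, w6}): φ is false.
  w6 (successors {w0, w1, w5, w6}): φ is false.
For instance, at w2:
  At w2: ◇s is true, so ¬◇s is false.
    At w2: ◇s requires s at some successor in {w0, w1, w2, w3, w4, w5}.
      s holds at w1, so ◇s is true at w2.
Satisfying worlds: none.

none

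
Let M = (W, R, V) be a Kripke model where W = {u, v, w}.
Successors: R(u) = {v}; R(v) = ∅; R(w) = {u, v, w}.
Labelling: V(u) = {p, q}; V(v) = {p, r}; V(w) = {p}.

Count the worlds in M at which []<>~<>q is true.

1

Let φ = []<>~<>q. Evaluate φ at each world:
  u (successors {v}): φ is false.
  v (successors ∅): φ is true.
  w (successors {u, v, w}): φ is false.
For instance, at u:
  At u: []<>~<>q requires <>~<>q at every successor {v}.
    <>~<>q fails at v, so []<>~<>q is false at u.
      At v: no accessible worlds, so <>~<>q is false.
Satisfying worlds: {v}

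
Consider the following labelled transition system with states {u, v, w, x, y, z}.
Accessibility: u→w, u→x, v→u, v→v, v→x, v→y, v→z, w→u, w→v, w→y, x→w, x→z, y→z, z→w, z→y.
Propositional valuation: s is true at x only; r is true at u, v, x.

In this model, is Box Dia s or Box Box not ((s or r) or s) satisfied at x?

At x: Box Dia s is false, Box Box not ((s or r) or s) is false, so Box Dia s or Box Box not ((s or r) or s) is false.
  At x: Box Dia s requires Dia s at every successor {w, z}.
    Dia s fails at w, so Box Dia s is false at x.
      At w: Dia s requires s at some successor in {u, v, y}.
        At u: s is false.
        At v: s is false.
        At y: s is false.
      So Dia s is false at w.
  At x: Box Box not ((s or r) or s) requires Box not ((s or r) or s) at every successor {w, z}.
    Box not ((s or r) or s) fails at w, so Box Box not ((s or r) or s) is false at x.
      At w: Box not ((s or r) or s) requires not ((s or r) or s) at every successor {u, v, y}.
        not ((s or r) or s) fails at u, so Box not ((s or r) or s) is false at w.

No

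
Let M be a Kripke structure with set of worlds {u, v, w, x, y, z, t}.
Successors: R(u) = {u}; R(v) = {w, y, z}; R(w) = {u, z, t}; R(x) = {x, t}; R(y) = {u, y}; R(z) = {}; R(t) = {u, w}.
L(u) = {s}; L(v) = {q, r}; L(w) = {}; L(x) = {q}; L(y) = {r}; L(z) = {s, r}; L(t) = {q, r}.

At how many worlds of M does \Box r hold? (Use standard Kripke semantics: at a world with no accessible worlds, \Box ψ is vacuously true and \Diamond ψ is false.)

Let φ = \Box r. Evaluate φ at each world:
  u (successors {u}): φ is false.
  v (successors {w, y, z}): φ is false.
  w (successors {u, z, t}): φ is false.
  x (successors {x, t}): φ is false.
  y (successors {u, y}): φ is false.
  z (successors ∅): φ is true.
  t (successors {u, w}): φ is false.
For instance, at u:
  At u: \Box r requires r at every successor {u}.
    r fails at u, so \Box r is false at u.
Satisfying worlds: {z}

1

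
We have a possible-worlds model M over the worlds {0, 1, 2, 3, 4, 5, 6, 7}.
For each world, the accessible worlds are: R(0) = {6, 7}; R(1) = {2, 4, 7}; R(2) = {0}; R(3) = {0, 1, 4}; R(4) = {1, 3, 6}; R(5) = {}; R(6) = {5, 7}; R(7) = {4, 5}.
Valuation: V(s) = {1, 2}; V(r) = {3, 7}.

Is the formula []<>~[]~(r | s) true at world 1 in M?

Yes

Recall that []ψ holds at a world iff ψ holds at every accessible world, and <>ψ holds iff ψ holds at some accessible world.
At 1: []<>~[]~(r | s) requires <>~[]~(r | s) at every successor {2, 4, 7}.
    At 2: <>~[]~(r | s) requires ~[]~(r | s) at some successor in {0}.
      ~[]~(r | s) holds at 0, so <>~[]~(r | s) is true at 2.
    At 4: <>~[]~(r | s) requires ~[]~(r | s) at some successor in {1, 3, 6}.
      ~[]~(r | s) holds at 1, so <>~[]~(r | s) is true at 4.
    At 7: <>~[]~(r | s) requires ~[]~(r | s) at some successor in {4, 5}.
      ~[]~(r | s) holds at 4, so <>~[]~(r | s) is true at 7.
So []<>~[]~(r | s) is true at 1.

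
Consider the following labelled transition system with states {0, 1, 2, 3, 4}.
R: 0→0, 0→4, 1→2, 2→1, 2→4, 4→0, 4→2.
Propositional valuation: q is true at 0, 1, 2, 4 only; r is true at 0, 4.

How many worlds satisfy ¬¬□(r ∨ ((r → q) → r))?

Let φ = ¬¬□(r ∨ ((r → q) → r)). Evaluate φ at each world:
  0 (successors {0, 4}): φ is true.
  1 (successors {2}): φ is false.
  2 (successors {1, 4}): φ is false.
  3 (successors ∅): φ is true.
  4 (successors {0, 2}): φ is false.
For instance, at 0:
  At 0: ¬□(r ∨ ((r → q) → r)) is false, so ¬¬□(r ∨ ((r → q) → r)) is true.
    At 0: □(r ∨ ((r → q) → r)) is true, so ¬□(r ∨ ((r → q) → r)) is false.
      At 0: □(r ∨ ((r → q) → r)) requires r ∨ ((r → q) → r) at every successor {0, 4}.
        At 0: r ∨ ((r → q) → r) is true.
        At 4: r ∨ ((r → q) → r) is true.
      So □(r ∨ ((r → q) → r)) is true at 0.
Satisfying worlds: {0, 3}

2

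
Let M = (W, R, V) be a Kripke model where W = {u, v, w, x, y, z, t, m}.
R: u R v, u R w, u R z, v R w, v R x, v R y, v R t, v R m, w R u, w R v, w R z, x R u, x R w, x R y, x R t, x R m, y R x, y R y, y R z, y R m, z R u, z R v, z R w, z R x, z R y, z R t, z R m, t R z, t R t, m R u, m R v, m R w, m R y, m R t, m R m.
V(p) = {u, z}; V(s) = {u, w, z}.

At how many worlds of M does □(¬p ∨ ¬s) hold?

1

Recall that □ψ holds at a world iff ψ holds at every accessible world, and ◇ψ holds iff ψ holds at some accessible world.
Let φ = □(¬p ∨ ¬s). Evaluate φ at each world:
  u (successors {v, w, z}): φ is false.
  v (successors {w, x, y, t, m}): φ is true.
  w (successors {u, v, z}): φ is false.
  x (successors {u, w, y, t, m}): φ is false.
  y (successors {x, y, z, m}): φ is false.
  z (successors {u, v, w, x, y, t, m}): φ is false.
  t (successors {z, t}): φ is false.
  m (successors {u, v, w, y, t, m}): φ is false.
For instance, at v:
  At v: □(¬p ∨ ¬s) requires ¬p ∨ ¬s at every successor {w, x, y, t, m}.
    At w: ¬p ∨ ¬s is true.
    At x: ¬p ∨ ¬s is true.
    At y: ¬p ∨ ¬s is true.
    At t: ¬p ∨ ¬s is true.
    At m: ¬p ∨ ¬s is true.
  So □(¬p ∨ ¬s) is true at v.
Satisfying worlds: {v}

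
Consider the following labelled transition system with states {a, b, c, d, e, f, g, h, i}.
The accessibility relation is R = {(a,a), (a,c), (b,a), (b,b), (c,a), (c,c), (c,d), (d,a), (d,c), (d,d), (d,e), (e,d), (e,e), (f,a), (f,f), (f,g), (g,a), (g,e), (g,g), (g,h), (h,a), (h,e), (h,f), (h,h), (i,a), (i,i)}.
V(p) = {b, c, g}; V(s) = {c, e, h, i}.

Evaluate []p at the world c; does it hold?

At c: []p requires p at every successor {a, c, d}.
  p fails at a, so []p is false at c.

No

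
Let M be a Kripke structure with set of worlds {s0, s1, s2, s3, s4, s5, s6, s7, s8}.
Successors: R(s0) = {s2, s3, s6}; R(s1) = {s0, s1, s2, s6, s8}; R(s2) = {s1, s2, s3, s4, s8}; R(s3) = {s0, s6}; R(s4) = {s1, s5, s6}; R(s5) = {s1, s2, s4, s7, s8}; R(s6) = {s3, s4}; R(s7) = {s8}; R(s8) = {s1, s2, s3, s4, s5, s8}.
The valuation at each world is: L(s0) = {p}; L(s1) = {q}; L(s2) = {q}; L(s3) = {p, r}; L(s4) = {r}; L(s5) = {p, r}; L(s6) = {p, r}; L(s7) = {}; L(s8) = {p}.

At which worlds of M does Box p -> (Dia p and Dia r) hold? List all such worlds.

s0, s1, s2, s3, s4, s5, s6, s8

Let φ = Box p -> (Dia p and Dia r). Evaluate φ at each world:
  s0 (successors {s2, s3, s6}): φ is true.
  s1 (successors {s0, s1, s2, s6, s8}): φ is true.
  s2 (successors {s1, s2, s3, s4, s8}): φ is true.
  s3 (successors {s0, s6}): φ is true.
  s4 (successors {s1, s5, s6}): φ is true.
  s5 (successors {s1, s2, s4, s7, s8}): φ is true.
  s6 (successors {s3, s4}): φ is true.
  s7 (successors {s8}): φ is false.
  s8 (successors {s1, s2, s3, s4, s5, s8}): φ is true.
For instance, at s0:
  At s0: Box p is false, Dia p and Dia r is true, so Box p -> (Dia p and Dia r) is true.
    At s0: Box p requires p at every successor {s2, s3, s6}.
      p fails at s2, so Box p is false at s0.
    At s0: Dia p is true, Dia r is true, so Dia p and Dia r is true.
      At s0: Dia p requires p at some successor in {s2, s3, s6}.
        p holds at s3, so Dia p is true at s0.
      At s0: Dia r requires r at some successor in {s2, s3, s6}.
        r holds at s3, so Dia r is true at s0.
Satisfying worlds: {s0, s1, s2, s3, s4, s5, s6, s8}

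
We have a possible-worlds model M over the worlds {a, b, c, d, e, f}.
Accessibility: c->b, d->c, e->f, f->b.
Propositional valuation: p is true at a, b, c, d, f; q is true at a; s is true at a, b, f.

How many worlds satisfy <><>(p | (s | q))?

2

Recall that <>ψ holds at a world iff ψ holds at some accessible world.
Let φ = <><>(p | (s | q)). Evaluate φ at each world:
  a (successors ∅): φ is false.
  b (successors ∅): φ is false.
  c (successors {b}): φ is false.
  d (successors {c}): φ is true.
  e (successors {f}): φ is true.
  f (successors {b}): φ is false.
For instance, at d:
  At d: <><>(p | (s | q)) requires <>(p | (s | q)) at some successor in {c}.
    <>(p | (s | q)) holds at c, so <><>(p | (s | q)) is true at d.
      At c: <>(p | (s | q)) requires p | (s | q) at some successor in {b}.
        p | (s | q) holds at b, so <>(p | (s | q)) is true at c.
Satisfying worlds: {d, e}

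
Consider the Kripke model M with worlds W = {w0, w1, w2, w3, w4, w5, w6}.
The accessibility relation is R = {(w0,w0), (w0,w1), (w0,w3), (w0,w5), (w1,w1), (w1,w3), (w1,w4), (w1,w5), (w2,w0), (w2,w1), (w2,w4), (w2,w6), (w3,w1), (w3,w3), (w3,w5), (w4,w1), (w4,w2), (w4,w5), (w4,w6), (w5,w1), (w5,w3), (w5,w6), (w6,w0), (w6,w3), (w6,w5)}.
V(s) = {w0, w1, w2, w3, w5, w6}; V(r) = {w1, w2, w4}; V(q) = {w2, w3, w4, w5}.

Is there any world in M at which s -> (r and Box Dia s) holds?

Recall that Box ψ holds at a world iff ψ holds at every accessible world, and Dia ψ holds iff ψ holds at some accessible world.
Let φ = s -> (r and Box Dia s). Evaluate φ at each world:
  w0 (successors {w0, w1, w3, w5}): φ is false.
  w1 (successors {w1, w3, w4, w5}): φ is true.
  w2 (successors {w0, w1, w4, w6}): φ is true.
  w3 (successors {w1, w3, w5}): φ is false.
  w4 (successors {w1, w2, w5, w6}): φ is true.
  w5 (successors {w1, w3, w6}): φ is false.
  w6 (successors {w0, w3, w5}): φ is false.
Detail at w1 (witness):
  At w1: s is true, r and Box Dia s is true, so s -> (r and Box Dia s) is true.
    At w1: r is true, Box Dia s is true, so r and Box Dia s is true.
      At w1: Box Dia s requires Dia s at every successor {w1, w3, w4, w5}.
        At w1: Dia s is true.
        At w3: Dia s is true.
        At w4: Dia s is true.
        At w5: Dia s is true.
      So Box Dia s is true at w1.

Yes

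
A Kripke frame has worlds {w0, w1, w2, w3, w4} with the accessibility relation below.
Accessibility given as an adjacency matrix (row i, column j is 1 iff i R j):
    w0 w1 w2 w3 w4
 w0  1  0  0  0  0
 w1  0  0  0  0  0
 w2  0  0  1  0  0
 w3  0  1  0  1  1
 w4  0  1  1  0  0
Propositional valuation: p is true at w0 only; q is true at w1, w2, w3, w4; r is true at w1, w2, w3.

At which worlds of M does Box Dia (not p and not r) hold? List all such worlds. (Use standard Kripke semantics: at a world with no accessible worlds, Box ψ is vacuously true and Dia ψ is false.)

w1

Recall that Box ψ holds at a world iff ψ holds at every accessible world, and Dia ψ holds iff ψ holds at some accessible world.
Let φ = Box Dia (not p and not r). Evaluate φ at each world:
  w0 (successors {w0}): φ is false.
  w1 (successors ∅): φ is true.
  w2 (successors {w2}): φ is false.
  w3 (successors {w1, w3, w4}): φ is false.
  w4 (successors {w1, w2}): φ is false.
For instance, at w0:
  At w0: Box Dia (not p and not r) requires Dia (not p and not r) at every successor {w0}.
    Dia (not p and not r) fails at w0, so Box Dia (not p and not r) is false at w0.
      At w0: Dia (not p and not r) requires not p and not r at some successor in {w0}.
        At w0: not p and not r is false.
      So Dia (not p and not r) is false at w0.
Satisfying worlds: {w1}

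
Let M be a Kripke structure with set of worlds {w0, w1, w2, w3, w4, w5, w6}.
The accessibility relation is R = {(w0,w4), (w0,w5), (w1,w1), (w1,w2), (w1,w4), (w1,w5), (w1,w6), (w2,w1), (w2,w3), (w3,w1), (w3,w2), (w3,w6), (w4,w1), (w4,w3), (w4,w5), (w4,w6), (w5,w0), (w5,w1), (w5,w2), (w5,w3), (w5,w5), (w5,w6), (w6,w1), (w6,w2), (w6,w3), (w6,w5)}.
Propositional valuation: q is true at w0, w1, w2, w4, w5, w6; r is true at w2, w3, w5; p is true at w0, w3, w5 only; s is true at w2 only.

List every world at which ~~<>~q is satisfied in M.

Let φ = ~~<>~q. Evaluate φ at each world:
  w0 (successors {w4, w5}): φ is false.
  w1 (successors {w1, w2, w4, w5, w6}): φ is false.
  w2 (successors {w1, w3}): φ is true.
  w3 (successors {w1, w2, w6}): φ is false.
  w4 (successors {w1, w3, w5, w6}): φ is true.
  w5 (successors {w0, w1, w2, w3, w5, w6}): φ is true.
  w6 (successors {w1, w2, w3, w5}): φ is true.
For instance, at w5:
  At w5: ~<>~q is false, so ~~<>~q is true.
    At w5: <>~q is true, so ~<>~q is false.
      At w5: <>~q requires ~q at some successor in {w0, w1, w2, w3, w5, w6}.
        ~q holds at w3, so <>~q is true at w5.
Satisfying worlds: {w2, w4, w5, w6}

w2, w4, w5, w6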